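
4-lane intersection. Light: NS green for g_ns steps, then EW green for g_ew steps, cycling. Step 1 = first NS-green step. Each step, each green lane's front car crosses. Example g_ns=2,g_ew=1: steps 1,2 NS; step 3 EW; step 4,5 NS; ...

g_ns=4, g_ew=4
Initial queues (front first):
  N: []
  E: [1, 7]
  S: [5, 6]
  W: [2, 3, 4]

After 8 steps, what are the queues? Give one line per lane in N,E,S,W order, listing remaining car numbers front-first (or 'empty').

Step 1 [NS]: N:empty,E:wait,S:car5-GO,W:wait | queues: N=0 E=2 S=1 W=3
Step 2 [NS]: N:empty,E:wait,S:car6-GO,W:wait | queues: N=0 E=2 S=0 W=3
Step 3 [NS]: N:empty,E:wait,S:empty,W:wait | queues: N=0 E=2 S=0 W=3
Step 4 [NS]: N:empty,E:wait,S:empty,W:wait | queues: N=0 E=2 S=0 W=3
Step 5 [EW]: N:wait,E:car1-GO,S:wait,W:car2-GO | queues: N=0 E=1 S=0 W=2
Step 6 [EW]: N:wait,E:car7-GO,S:wait,W:car3-GO | queues: N=0 E=0 S=0 W=1
Step 7 [EW]: N:wait,E:empty,S:wait,W:car4-GO | queues: N=0 E=0 S=0 W=0

N: empty
E: empty
S: empty
W: empty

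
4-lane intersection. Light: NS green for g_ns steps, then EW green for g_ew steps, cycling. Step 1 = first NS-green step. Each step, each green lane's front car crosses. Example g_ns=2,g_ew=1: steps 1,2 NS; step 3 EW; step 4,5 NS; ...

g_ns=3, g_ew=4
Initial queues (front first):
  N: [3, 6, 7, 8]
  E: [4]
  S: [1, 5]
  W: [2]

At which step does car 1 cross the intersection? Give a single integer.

Step 1 [NS]: N:car3-GO,E:wait,S:car1-GO,W:wait | queues: N=3 E=1 S=1 W=1
Step 2 [NS]: N:car6-GO,E:wait,S:car5-GO,W:wait | queues: N=2 E=1 S=0 W=1
Step 3 [NS]: N:car7-GO,E:wait,S:empty,W:wait | queues: N=1 E=1 S=0 W=1
Step 4 [EW]: N:wait,E:car4-GO,S:wait,W:car2-GO | queues: N=1 E=0 S=0 W=0
Step 5 [EW]: N:wait,E:empty,S:wait,W:empty | queues: N=1 E=0 S=0 W=0
Step 6 [EW]: N:wait,E:empty,S:wait,W:empty | queues: N=1 E=0 S=0 W=0
Step 7 [EW]: N:wait,E:empty,S:wait,W:empty | queues: N=1 E=0 S=0 W=0
Step 8 [NS]: N:car8-GO,E:wait,S:empty,W:wait | queues: N=0 E=0 S=0 W=0
Car 1 crosses at step 1

1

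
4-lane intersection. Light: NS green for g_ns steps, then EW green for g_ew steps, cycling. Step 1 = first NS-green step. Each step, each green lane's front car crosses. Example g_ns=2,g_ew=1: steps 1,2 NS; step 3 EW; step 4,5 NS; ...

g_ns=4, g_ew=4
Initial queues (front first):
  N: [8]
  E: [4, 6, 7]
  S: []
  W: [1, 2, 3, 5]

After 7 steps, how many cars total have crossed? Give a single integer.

Step 1 [NS]: N:car8-GO,E:wait,S:empty,W:wait | queues: N=0 E=3 S=0 W=4
Step 2 [NS]: N:empty,E:wait,S:empty,W:wait | queues: N=0 E=3 S=0 W=4
Step 3 [NS]: N:empty,E:wait,S:empty,W:wait | queues: N=0 E=3 S=0 W=4
Step 4 [NS]: N:empty,E:wait,S:empty,W:wait | queues: N=0 E=3 S=0 W=4
Step 5 [EW]: N:wait,E:car4-GO,S:wait,W:car1-GO | queues: N=0 E=2 S=0 W=3
Step 6 [EW]: N:wait,E:car6-GO,S:wait,W:car2-GO | queues: N=0 E=1 S=0 W=2
Step 7 [EW]: N:wait,E:car7-GO,S:wait,W:car3-GO | queues: N=0 E=0 S=0 W=1
Cars crossed by step 7: 7

Answer: 7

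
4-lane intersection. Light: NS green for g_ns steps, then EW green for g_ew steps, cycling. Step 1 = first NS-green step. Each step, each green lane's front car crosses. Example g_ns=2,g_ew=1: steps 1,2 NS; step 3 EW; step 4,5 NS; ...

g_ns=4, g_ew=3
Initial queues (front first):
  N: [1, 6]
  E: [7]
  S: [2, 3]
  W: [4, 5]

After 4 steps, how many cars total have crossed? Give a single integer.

Step 1 [NS]: N:car1-GO,E:wait,S:car2-GO,W:wait | queues: N=1 E=1 S=1 W=2
Step 2 [NS]: N:car6-GO,E:wait,S:car3-GO,W:wait | queues: N=0 E=1 S=0 W=2
Step 3 [NS]: N:empty,E:wait,S:empty,W:wait | queues: N=0 E=1 S=0 W=2
Step 4 [NS]: N:empty,E:wait,S:empty,W:wait | queues: N=0 E=1 S=0 W=2
Cars crossed by step 4: 4

Answer: 4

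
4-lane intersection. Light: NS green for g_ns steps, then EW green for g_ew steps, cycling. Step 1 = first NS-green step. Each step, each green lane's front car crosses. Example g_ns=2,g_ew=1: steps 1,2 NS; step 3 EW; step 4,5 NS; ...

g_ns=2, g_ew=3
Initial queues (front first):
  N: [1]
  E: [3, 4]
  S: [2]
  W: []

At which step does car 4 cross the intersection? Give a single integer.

Step 1 [NS]: N:car1-GO,E:wait,S:car2-GO,W:wait | queues: N=0 E=2 S=0 W=0
Step 2 [NS]: N:empty,E:wait,S:empty,W:wait | queues: N=0 E=2 S=0 W=0
Step 3 [EW]: N:wait,E:car3-GO,S:wait,W:empty | queues: N=0 E=1 S=0 W=0
Step 4 [EW]: N:wait,E:car4-GO,S:wait,W:empty | queues: N=0 E=0 S=0 W=0
Car 4 crosses at step 4

4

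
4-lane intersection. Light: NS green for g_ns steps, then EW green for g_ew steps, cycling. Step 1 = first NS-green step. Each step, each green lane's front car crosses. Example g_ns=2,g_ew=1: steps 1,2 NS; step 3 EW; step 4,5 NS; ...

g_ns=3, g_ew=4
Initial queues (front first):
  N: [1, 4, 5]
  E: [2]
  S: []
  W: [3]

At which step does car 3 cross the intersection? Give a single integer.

Step 1 [NS]: N:car1-GO,E:wait,S:empty,W:wait | queues: N=2 E=1 S=0 W=1
Step 2 [NS]: N:car4-GO,E:wait,S:empty,W:wait | queues: N=1 E=1 S=0 W=1
Step 3 [NS]: N:car5-GO,E:wait,S:empty,W:wait | queues: N=0 E=1 S=0 W=1
Step 4 [EW]: N:wait,E:car2-GO,S:wait,W:car3-GO | queues: N=0 E=0 S=0 W=0
Car 3 crosses at step 4

4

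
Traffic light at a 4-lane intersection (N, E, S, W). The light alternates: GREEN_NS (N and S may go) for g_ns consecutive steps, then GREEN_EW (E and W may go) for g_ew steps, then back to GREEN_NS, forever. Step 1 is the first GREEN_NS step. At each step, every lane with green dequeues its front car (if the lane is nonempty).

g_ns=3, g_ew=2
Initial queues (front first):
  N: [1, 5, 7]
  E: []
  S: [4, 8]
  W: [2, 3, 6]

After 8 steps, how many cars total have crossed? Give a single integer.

Answer: 7

Derivation:
Step 1 [NS]: N:car1-GO,E:wait,S:car4-GO,W:wait | queues: N=2 E=0 S=1 W=3
Step 2 [NS]: N:car5-GO,E:wait,S:car8-GO,W:wait | queues: N=1 E=0 S=0 W=3
Step 3 [NS]: N:car7-GO,E:wait,S:empty,W:wait | queues: N=0 E=0 S=0 W=3
Step 4 [EW]: N:wait,E:empty,S:wait,W:car2-GO | queues: N=0 E=0 S=0 W=2
Step 5 [EW]: N:wait,E:empty,S:wait,W:car3-GO | queues: N=0 E=0 S=0 W=1
Step 6 [NS]: N:empty,E:wait,S:empty,W:wait | queues: N=0 E=0 S=0 W=1
Step 7 [NS]: N:empty,E:wait,S:empty,W:wait | queues: N=0 E=0 S=0 W=1
Step 8 [NS]: N:empty,E:wait,S:empty,W:wait | queues: N=0 E=0 S=0 W=1
Cars crossed by step 8: 7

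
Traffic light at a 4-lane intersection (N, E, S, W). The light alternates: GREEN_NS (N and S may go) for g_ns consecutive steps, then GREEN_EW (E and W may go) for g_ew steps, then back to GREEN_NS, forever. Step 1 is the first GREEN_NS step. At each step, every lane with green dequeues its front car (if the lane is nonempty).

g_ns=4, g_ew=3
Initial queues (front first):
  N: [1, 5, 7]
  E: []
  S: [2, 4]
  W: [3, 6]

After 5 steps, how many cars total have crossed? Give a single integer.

Answer: 6

Derivation:
Step 1 [NS]: N:car1-GO,E:wait,S:car2-GO,W:wait | queues: N=2 E=0 S=1 W=2
Step 2 [NS]: N:car5-GO,E:wait,S:car4-GO,W:wait | queues: N=1 E=0 S=0 W=2
Step 3 [NS]: N:car7-GO,E:wait,S:empty,W:wait | queues: N=0 E=0 S=0 W=2
Step 4 [NS]: N:empty,E:wait,S:empty,W:wait | queues: N=0 E=0 S=0 W=2
Step 5 [EW]: N:wait,E:empty,S:wait,W:car3-GO | queues: N=0 E=0 S=0 W=1
Cars crossed by step 5: 6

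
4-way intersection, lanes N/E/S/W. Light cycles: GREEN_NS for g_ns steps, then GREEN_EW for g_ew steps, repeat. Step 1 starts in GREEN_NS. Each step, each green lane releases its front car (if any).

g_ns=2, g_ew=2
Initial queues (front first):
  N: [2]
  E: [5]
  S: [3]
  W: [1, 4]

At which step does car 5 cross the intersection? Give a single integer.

Step 1 [NS]: N:car2-GO,E:wait,S:car3-GO,W:wait | queues: N=0 E=1 S=0 W=2
Step 2 [NS]: N:empty,E:wait,S:empty,W:wait | queues: N=0 E=1 S=0 W=2
Step 3 [EW]: N:wait,E:car5-GO,S:wait,W:car1-GO | queues: N=0 E=0 S=0 W=1
Step 4 [EW]: N:wait,E:empty,S:wait,W:car4-GO | queues: N=0 E=0 S=0 W=0
Car 5 crosses at step 3

3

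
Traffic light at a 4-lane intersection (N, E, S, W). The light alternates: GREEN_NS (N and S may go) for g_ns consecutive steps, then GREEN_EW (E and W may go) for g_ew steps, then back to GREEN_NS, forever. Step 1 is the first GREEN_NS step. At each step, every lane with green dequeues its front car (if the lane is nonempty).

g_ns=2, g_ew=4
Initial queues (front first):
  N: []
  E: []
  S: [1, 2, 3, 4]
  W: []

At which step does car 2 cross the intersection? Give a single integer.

Step 1 [NS]: N:empty,E:wait,S:car1-GO,W:wait | queues: N=0 E=0 S=3 W=0
Step 2 [NS]: N:empty,E:wait,S:car2-GO,W:wait | queues: N=0 E=0 S=2 W=0
Step 3 [EW]: N:wait,E:empty,S:wait,W:empty | queues: N=0 E=0 S=2 W=0
Step 4 [EW]: N:wait,E:empty,S:wait,W:empty | queues: N=0 E=0 S=2 W=0
Step 5 [EW]: N:wait,E:empty,S:wait,W:empty | queues: N=0 E=0 S=2 W=0
Step 6 [EW]: N:wait,E:empty,S:wait,W:empty | queues: N=0 E=0 S=2 W=0
Step 7 [NS]: N:empty,E:wait,S:car3-GO,W:wait | queues: N=0 E=0 S=1 W=0
Step 8 [NS]: N:empty,E:wait,S:car4-GO,W:wait | queues: N=0 E=0 S=0 W=0
Car 2 crosses at step 2

2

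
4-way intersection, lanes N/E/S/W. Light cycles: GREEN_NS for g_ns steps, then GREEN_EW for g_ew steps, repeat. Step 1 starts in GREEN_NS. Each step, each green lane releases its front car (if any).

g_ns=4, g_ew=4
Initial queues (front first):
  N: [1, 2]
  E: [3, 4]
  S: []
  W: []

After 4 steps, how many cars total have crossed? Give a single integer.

Answer: 2

Derivation:
Step 1 [NS]: N:car1-GO,E:wait,S:empty,W:wait | queues: N=1 E=2 S=0 W=0
Step 2 [NS]: N:car2-GO,E:wait,S:empty,W:wait | queues: N=0 E=2 S=0 W=0
Step 3 [NS]: N:empty,E:wait,S:empty,W:wait | queues: N=0 E=2 S=0 W=0
Step 4 [NS]: N:empty,E:wait,S:empty,W:wait | queues: N=0 E=2 S=0 W=0
Cars crossed by step 4: 2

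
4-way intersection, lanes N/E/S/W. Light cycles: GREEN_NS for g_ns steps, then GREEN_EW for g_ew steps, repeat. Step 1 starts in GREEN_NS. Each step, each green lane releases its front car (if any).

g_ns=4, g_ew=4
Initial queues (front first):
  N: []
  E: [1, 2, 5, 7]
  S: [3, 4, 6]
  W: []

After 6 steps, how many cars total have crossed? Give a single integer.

Step 1 [NS]: N:empty,E:wait,S:car3-GO,W:wait | queues: N=0 E=4 S=2 W=0
Step 2 [NS]: N:empty,E:wait,S:car4-GO,W:wait | queues: N=0 E=4 S=1 W=0
Step 3 [NS]: N:empty,E:wait,S:car6-GO,W:wait | queues: N=0 E=4 S=0 W=0
Step 4 [NS]: N:empty,E:wait,S:empty,W:wait | queues: N=0 E=4 S=0 W=0
Step 5 [EW]: N:wait,E:car1-GO,S:wait,W:empty | queues: N=0 E=3 S=0 W=0
Step 6 [EW]: N:wait,E:car2-GO,S:wait,W:empty | queues: N=0 E=2 S=0 W=0
Cars crossed by step 6: 5

Answer: 5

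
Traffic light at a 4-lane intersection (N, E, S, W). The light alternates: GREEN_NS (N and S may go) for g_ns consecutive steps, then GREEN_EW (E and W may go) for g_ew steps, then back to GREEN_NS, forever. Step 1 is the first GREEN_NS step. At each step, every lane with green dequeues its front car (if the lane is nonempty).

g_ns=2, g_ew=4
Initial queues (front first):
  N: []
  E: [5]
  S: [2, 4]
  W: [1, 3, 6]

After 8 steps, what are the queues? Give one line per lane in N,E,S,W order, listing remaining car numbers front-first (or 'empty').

Step 1 [NS]: N:empty,E:wait,S:car2-GO,W:wait | queues: N=0 E=1 S=1 W=3
Step 2 [NS]: N:empty,E:wait,S:car4-GO,W:wait | queues: N=0 E=1 S=0 W=3
Step 3 [EW]: N:wait,E:car5-GO,S:wait,W:car1-GO | queues: N=0 E=0 S=0 W=2
Step 4 [EW]: N:wait,E:empty,S:wait,W:car3-GO | queues: N=0 E=0 S=0 W=1
Step 5 [EW]: N:wait,E:empty,S:wait,W:car6-GO | queues: N=0 E=0 S=0 W=0

N: empty
E: empty
S: empty
W: empty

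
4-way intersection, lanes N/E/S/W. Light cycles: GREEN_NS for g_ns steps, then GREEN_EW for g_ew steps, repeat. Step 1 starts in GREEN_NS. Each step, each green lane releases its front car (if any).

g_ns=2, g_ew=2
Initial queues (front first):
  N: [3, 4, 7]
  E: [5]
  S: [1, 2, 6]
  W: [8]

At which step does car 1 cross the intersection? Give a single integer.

Step 1 [NS]: N:car3-GO,E:wait,S:car1-GO,W:wait | queues: N=2 E=1 S=2 W=1
Step 2 [NS]: N:car4-GO,E:wait,S:car2-GO,W:wait | queues: N=1 E=1 S=1 W=1
Step 3 [EW]: N:wait,E:car5-GO,S:wait,W:car8-GO | queues: N=1 E=0 S=1 W=0
Step 4 [EW]: N:wait,E:empty,S:wait,W:empty | queues: N=1 E=0 S=1 W=0
Step 5 [NS]: N:car7-GO,E:wait,S:car6-GO,W:wait | queues: N=0 E=0 S=0 W=0
Car 1 crosses at step 1

1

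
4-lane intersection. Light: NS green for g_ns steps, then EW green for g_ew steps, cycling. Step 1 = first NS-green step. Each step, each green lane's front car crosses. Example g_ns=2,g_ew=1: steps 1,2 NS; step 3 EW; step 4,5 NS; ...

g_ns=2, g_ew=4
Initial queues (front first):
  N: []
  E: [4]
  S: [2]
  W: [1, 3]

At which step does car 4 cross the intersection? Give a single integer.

Step 1 [NS]: N:empty,E:wait,S:car2-GO,W:wait | queues: N=0 E=1 S=0 W=2
Step 2 [NS]: N:empty,E:wait,S:empty,W:wait | queues: N=0 E=1 S=0 W=2
Step 3 [EW]: N:wait,E:car4-GO,S:wait,W:car1-GO | queues: N=0 E=0 S=0 W=1
Step 4 [EW]: N:wait,E:empty,S:wait,W:car3-GO | queues: N=0 E=0 S=0 W=0
Car 4 crosses at step 3

3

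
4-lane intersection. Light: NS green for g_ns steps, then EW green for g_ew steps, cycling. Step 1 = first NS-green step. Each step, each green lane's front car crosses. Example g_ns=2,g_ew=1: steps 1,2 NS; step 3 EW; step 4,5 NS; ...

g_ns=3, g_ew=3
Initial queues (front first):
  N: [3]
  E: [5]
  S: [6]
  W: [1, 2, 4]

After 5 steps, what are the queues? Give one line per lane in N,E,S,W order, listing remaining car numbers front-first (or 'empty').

Step 1 [NS]: N:car3-GO,E:wait,S:car6-GO,W:wait | queues: N=0 E=1 S=0 W=3
Step 2 [NS]: N:empty,E:wait,S:empty,W:wait | queues: N=0 E=1 S=0 W=3
Step 3 [NS]: N:empty,E:wait,S:empty,W:wait | queues: N=0 E=1 S=0 W=3
Step 4 [EW]: N:wait,E:car5-GO,S:wait,W:car1-GO | queues: N=0 E=0 S=0 W=2
Step 5 [EW]: N:wait,E:empty,S:wait,W:car2-GO | queues: N=0 E=0 S=0 W=1

N: empty
E: empty
S: empty
W: 4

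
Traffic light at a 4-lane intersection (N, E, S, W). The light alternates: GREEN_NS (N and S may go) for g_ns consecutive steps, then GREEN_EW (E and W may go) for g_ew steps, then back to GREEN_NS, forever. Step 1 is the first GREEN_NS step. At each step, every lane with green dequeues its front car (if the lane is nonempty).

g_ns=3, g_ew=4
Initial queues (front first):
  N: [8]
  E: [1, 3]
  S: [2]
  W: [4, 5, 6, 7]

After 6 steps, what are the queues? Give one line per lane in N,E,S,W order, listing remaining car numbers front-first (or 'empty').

Step 1 [NS]: N:car8-GO,E:wait,S:car2-GO,W:wait | queues: N=0 E=2 S=0 W=4
Step 2 [NS]: N:empty,E:wait,S:empty,W:wait | queues: N=0 E=2 S=0 W=4
Step 3 [NS]: N:empty,E:wait,S:empty,W:wait | queues: N=0 E=2 S=0 W=4
Step 4 [EW]: N:wait,E:car1-GO,S:wait,W:car4-GO | queues: N=0 E=1 S=0 W=3
Step 5 [EW]: N:wait,E:car3-GO,S:wait,W:car5-GO | queues: N=0 E=0 S=0 W=2
Step 6 [EW]: N:wait,E:empty,S:wait,W:car6-GO | queues: N=0 E=0 S=0 W=1

N: empty
E: empty
S: empty
W: 7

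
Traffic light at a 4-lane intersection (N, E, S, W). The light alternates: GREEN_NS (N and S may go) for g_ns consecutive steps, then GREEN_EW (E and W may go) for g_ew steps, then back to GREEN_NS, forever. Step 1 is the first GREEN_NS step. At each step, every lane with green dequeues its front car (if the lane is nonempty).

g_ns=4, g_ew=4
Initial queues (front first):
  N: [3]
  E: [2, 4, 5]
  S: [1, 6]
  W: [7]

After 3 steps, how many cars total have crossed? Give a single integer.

Step 1 [NS]: N:car3-GO,E:wait,S:car1-GO,W:wait | queues: N=0 E=3 S=1 W=1
Step 2 [NS]: N:empty,E:wait,S:car6-GO,W:wait | queues: N=0 E=3 S=0 W=1
Step 3 [NS]: N:empty,E:wait,S:empty,W:wait | queues: N=0 E=3 S=0 W=1
Cars crossed by step 3: 3

Answer: 3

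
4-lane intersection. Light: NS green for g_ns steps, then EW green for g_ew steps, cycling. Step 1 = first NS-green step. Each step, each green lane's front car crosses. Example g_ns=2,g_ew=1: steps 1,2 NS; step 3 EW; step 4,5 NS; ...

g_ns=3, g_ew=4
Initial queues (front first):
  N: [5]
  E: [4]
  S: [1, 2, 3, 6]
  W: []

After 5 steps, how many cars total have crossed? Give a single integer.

Answer: 5

Derivation:
Step 1 [NS]: N:car5-GO,E:wait,S:car1-GO,W:wait | queues: N=0 E=1 S=3 W=0
Step 2 [NS]: N:empty,E:wait,S:car2-GO,W:wait | queues: N=0 E=1 S=2 W=0
Step 3 [NS]: N:empty,E:wait,S:car3-GO,W:wait | queues: N=0 E=1 S=1 W=0
Step 4 [EW]: N:wait,E:car4-GO,S:wait,W:empty | queues: N=0 E=0 S=1 W=0
Step 5 [EW]: N:wait,E:empty,S:wait,W:empty | queues: N=0 E=0 S=1 W=0
Cars crossed by step 5: 5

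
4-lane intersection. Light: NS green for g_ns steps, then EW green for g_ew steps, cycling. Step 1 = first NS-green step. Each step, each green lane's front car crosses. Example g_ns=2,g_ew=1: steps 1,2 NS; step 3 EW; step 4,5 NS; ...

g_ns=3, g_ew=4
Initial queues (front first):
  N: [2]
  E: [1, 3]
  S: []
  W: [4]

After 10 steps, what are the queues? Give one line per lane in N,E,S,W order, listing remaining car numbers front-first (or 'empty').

Step 1 [NS]: N:car2-GO,E:wait,S:empty,W:wait | queues: N=0 E=2 S=0 W=1
Step 2 [NS]: N:empty,E:wait,S:empty,W:wait | queues: N=0 E=2 S=0 W=1
Step 3 [NS]: N:empty,E:wait,S:empty,W:wait | queues: N=0 E=2 S=0 W=1
Step 4 [EW]: N:wait,E:car1-GO,S:wait,W:car4-GO | queues: N=0 E=1 S=0 W=0
Step 5 [EW]: N:wait,E:car3-GO,S:wait,W:empty | queues: N=0 E=0 S=0 W=0

N: empty
E: empty
S: empty
W: empty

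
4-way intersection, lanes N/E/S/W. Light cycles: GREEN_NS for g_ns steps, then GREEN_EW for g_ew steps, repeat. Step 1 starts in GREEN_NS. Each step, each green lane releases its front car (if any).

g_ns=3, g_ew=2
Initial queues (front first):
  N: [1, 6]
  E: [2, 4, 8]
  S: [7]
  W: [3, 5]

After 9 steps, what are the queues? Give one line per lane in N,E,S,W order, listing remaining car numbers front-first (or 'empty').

Step 1 [NS]: N:car1-GO,E:wait,S:car7-GO,W:wait | queues: N=1 E=3 S=0 W=2
Step 2 [NS]: N:car6-GO,E:wait,S:empty,W:wait | queues: N=0 E=3 S=0 W=2
Step 3 [NS]: N:empty,E:wait,S:empty,W:wait | queues: N=0 E=3 S=0 W=2
Step 4 [EW]: N:wait,E:car2-GO,S:wait,W:car3-GO | queues: N=0 E=2 S=0 W=1
Step 5 [EW]: N:wait,E:car4-GO,S:wait,W:car5-GO | queues: N=0 E=1 S=0 W=0
Step 6 [NS]: N:empty,E:wait,S:empty,W:wait | queues: N=0 E=1 S=0 W=0
Step 7 [NS]: N:empty,E:wait,S:empty,W:wait | queues: N=0 E=1 S=0 W=0
Step 8 [NS]: N:empty,E:wait,S:empty,W:wait | queues: N=0 E=1 S=0 W=0
Step 9 [EW]: N:wait,E:car8-GO,S:wait,W:empty | queues: N=0 E=0 S=0 W=0

N: empty
E: empty
S: empty
W: empty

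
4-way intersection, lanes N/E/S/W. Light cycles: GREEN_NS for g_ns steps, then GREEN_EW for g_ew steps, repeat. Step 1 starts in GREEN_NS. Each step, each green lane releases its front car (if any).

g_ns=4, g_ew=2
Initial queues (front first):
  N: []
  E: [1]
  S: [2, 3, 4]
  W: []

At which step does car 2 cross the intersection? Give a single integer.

Step 1 [NS]: N:empty,E:wait,S:car2-GO,W:wait | queues: N=0 E=1 S=2 W=0
Step 2 [NS]: N:empty,E:wait,S:car3-GO,W:wait | queues: N=0 E=1 S=1 W=0
Step 3 [NS]: N:empty,E:wait,S:car4-GO,W:wait | queues: N=0 E=1 S=0 W=0
Step 4 [NS]: N:empty,E:wait,S:empty,W:wait | queues: N=0 E=1 S=0 W=0
Step 5 [EW]: N:wait,E:car1-GO,S:wait,W:empty | queues: N=0 E=0 S=0 W=0
Car 2 crosses at step 1

1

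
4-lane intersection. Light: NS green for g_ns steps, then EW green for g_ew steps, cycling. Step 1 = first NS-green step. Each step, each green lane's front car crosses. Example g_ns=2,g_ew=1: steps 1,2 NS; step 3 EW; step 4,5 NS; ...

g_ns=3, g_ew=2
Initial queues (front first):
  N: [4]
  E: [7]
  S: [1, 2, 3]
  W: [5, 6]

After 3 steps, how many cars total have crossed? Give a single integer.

Answer: 4

Derivation:
Step 1 [NS]: N:car4-GO,E:wait,S:car1-GO,W:wait | queues: N=0 E=1 S=2 W=2
Step 2 [NS]: N:empty,E:wait,S:car2-GO,W:wait | queues: N=0 E=1 S=1 W=2
Step 3 [NS]: N:empty,E:wait,S:car3-GO,W:wait | queues: N=0 E=1 S=0 W=2
Cars crossed by step 3: 4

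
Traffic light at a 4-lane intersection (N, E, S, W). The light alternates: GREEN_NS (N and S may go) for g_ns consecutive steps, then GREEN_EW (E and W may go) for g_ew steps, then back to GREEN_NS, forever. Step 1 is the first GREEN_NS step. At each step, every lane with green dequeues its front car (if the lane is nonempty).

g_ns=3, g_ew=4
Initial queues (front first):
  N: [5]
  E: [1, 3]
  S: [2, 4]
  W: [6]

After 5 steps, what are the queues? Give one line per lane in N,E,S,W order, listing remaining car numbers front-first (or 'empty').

Step 1 [NS]: N:car5-GO,E:wait,S:car2-GO,W:wait | queues: N=0 E=2 S=1 W=1
Step 2 [NS]: N:empty,E:wait,S:car4-GO,W:wait | queues: N=0 E=2 S=0 W=1
Step 3 [NS]: N:empty,E:wait,S:empty,W:wait | queues: N=0 E=2 S=0 W=1
Step 4 [EW]: N:wait,E:car1-GO,S:wait,W:car6-GO | queues: N=0 E=1 S=0 W=0
Step 5 [EW]: N:wait,E:car3-GO,S:wait,W:empty | queues: N=0 E=0 S=0 W=0

N: empty
E: empty
S: empty
W: empty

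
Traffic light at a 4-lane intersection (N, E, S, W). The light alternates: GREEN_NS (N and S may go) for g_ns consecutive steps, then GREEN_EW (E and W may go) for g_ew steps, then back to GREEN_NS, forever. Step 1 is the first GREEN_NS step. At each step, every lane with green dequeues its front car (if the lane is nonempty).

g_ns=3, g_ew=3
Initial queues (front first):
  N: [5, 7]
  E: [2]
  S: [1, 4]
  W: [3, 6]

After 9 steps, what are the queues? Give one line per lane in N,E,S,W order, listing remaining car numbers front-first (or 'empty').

Step 1 [NS]: N:car5-GO,E:wait,S:car1-GO,W:wait | queues: N=1 E=1 S=1 W=2
Step 2 [NS]: N:car7-GO,E:wait,S:car4-GO,W:wait | queues: N=0 E=1 S=0 W=2
Step 3 [NS]: N:empty,E:wait,S:empty,W:wait | queues: N=0 E=1 S=0 W=2
Step 4 [EW]: N:wait,E:car2-GO,S:wait,W:car3-GO | queues: N=0 E=0 S=0 W=1
Step 5 [EW]: N:wait,E:empty,S:wait,W:car6-GO | queues: N=0 E=0 S=0 W=0

N: empty
E: empty
S: empty
W: empty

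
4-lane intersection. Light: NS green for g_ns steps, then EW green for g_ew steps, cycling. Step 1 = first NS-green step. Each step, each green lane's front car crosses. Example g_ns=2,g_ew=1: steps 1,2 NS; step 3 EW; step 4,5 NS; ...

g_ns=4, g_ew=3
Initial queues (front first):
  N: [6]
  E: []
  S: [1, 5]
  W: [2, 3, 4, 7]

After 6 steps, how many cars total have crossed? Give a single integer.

Step 1 [NS]: N:car6-GO,E:wait,S:car1-GO,W:wait | queues: N=0 E=0 S=1 W=4
Step 2 [NS]: N:empty,E:wait,S:car5-GO,W:wait | queues: N=0 E=0 S=0 W=4
Step 3 [NS]: N:empty,E:wait,S:empty,W:wait | queues: N=0 E=0 S=0 W=4
Step 4 [NS]: N:empty,E:wait,S:empty,W:wait | queues: N=0 E=0 S=0 W=4
Step 5 [EW]: N:wait,E:empty,S:wait,W:car2-GO | queues: N=0 E=0 S=0 W=3
Step 6 [EW]: N:wait,E:empty,S:wait,W:car3-GO | queues: N=0 E=0 S=0 W=2
Cars crossed by step 6: 5

Answer: 5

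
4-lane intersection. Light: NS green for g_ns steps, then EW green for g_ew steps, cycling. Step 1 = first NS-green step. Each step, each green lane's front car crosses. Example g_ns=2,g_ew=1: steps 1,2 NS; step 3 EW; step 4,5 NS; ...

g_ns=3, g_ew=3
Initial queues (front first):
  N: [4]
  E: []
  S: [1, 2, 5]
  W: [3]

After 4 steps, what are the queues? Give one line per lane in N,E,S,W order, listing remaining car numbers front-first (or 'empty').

Step 1 [NS]: N:car4-GO,E:wait,S:car1-GO,W:wait | queues: N=0 E=0 S=2 W=1
Step 2 [NS]: N:empty,E:wait,S:car2-GO,W:wait | queues: N=0 E=0 S=1 W=1
Step 3 [NS]: N:empty,E:wait,S:car5-GO,W:wait | queues: N=0 E=0 S=0 W=1
Step 4 [EW]: N:wait,E:empty,S:wait,W:car3-GO | queues: N=0 E=0 S=0 W=0

N: empty
E: empty
S: empty
W: empty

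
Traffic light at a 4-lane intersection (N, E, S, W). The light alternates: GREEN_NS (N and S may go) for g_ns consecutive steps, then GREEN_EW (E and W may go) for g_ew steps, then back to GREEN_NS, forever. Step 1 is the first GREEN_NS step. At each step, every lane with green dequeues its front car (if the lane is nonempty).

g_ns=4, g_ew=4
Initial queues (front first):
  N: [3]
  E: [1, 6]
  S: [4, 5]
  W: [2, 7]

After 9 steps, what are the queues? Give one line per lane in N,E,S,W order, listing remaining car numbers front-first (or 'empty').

Step 1 [NS]: N:car3-GO,E:wait,S:car4-GO,W:wait | queues: N=0 E=2 S=1 W=2
Step 2 [NS]: N:empty,E:wait,S:car5-GO,W:wait | queues: N=0 E=2 S=0 W=2
Step 3 [NS]: N:empty,E:wait,S:empty,W:wait | queues: N=0 E=2 S=0 W=2
Step 4 [NS]: N:empty,E:wait,S:empty,W:wait | queues: N=0 E=2 S=0 W=2
Step 5 [EW]: N:wait,E:car1-GO,S:wait,W:car2-GO | queues: N=0 E=1 S=0 W=1
Step 6 [EW]: N:wait,E:car6-GO,S:wait,W:car7-GO | queues: N=0 E=0 S=0 W=0

N: empty
E: empty
S: empty
W: empty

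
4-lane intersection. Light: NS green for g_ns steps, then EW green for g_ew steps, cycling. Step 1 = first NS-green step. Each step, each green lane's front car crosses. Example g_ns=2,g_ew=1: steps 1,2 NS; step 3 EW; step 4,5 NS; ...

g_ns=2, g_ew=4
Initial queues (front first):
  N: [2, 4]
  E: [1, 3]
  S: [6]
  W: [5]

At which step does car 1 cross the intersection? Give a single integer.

Step 1 [NS]: N:car2-GO,E:wait,S:car6-GO,W:wait | queues: N=1 E=2 S=0 W=1
Step 2 [NS]: N:car4-GO,E:wait,S:empty,W:wait | queues: N=0 E=2 S=0 W=1
Step 3 [EW]: N:wait,E:car1-GO,S:wait,W:car5-GO | queues: N=0 E=1 S=0 W=0
Step 4 [EW]: N:wait,E:car3-GO,S:wait,W:empty | queues: N=0 E=0 S=0 W=0
Car 1 crosses at step 3

3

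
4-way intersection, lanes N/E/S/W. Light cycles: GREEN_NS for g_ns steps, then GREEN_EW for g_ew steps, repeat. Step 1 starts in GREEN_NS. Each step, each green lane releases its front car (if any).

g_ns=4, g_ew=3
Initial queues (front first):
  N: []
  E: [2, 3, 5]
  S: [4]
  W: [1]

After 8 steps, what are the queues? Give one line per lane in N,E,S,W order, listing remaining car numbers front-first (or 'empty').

Step 1 [NS]: N:empty,E:wait,S:car4-GO,W:wait | queues: N=0 E=3 S=0 W=1
Step 2 [NS]: N:empty,E:wait,S:empty,W:wait | queues: N=0 E=3 S=0 W=1
Step 3 [NS]: N:empty,E:wait,S:empty,W:wait | queues: N=0 E=3 S=0 W=1
Step 4 [NS]: N:empty,E:wait,S:empty,W:wait | queues: N=0 E=3 S=0 W=1
Step 5 [EW]: N:wait,E:car2-GO,S:wait,W:car1-GO | queues: N=0 E=2 S=0 W=0
Step 6 [EW]: N:wait,E:car3-GO,S:wait,W:empty | queues: N=0 E=1 S=0 W=0
Step 7 [EW]: N:wait,E:car5-GO,S:wait,W:empty | queues: N=0 E=0 S=0 W=0

N: empty
E: empty
S: empty
W: empty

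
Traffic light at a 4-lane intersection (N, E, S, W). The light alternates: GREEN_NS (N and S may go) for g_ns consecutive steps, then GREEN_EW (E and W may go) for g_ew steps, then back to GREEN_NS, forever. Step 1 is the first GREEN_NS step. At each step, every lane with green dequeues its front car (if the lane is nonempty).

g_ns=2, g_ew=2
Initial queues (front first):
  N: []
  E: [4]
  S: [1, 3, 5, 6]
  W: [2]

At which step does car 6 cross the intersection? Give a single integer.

Step 1 [NS]: N:empty,E:wait,S:car1-GO,W:wait | queues: N=0 E=1 S=3 W=1
Step 2 [NS]: N:empty,E:wait,S:car3-GO,W:wait | queues: N=0 E=1 S=2 W=1
Step 3 [EW]: N:wait,E:car4-GO,S:wait,W:car2-GO | queues: N=0 E=0 S=2 W=0
Step 4 [EW]: N:wait,E:empty,S:wait,W:empty | queues: N=0 E=0 S=2 W=0
Step 5 [NS]: N:empty,E:wait,S:car5-GO,W:wait | queues: N=0 E=0 S=1 W=0
Step 6 [NS]: N:empty,E:wait,S:car6-GO,W:wait | queues: N=0 E=0 S=0 W=0
Car 6 crosses at step 6

6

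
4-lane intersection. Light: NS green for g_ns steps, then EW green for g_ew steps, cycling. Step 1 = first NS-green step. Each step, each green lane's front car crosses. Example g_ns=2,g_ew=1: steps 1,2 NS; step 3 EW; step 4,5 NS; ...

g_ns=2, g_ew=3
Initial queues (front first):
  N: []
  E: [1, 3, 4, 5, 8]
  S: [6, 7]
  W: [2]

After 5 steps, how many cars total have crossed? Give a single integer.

Step 1 [NS]: N:empty,E:wait,S:car6-GO,W:wait | queues: N=0 E=5 S=1 W=1
Step 2 [NS]: N:empty,E:wait,S:car7-GO,W:wait | queues: N=0 E=5 S=0 W=1
Step 3 [EW]: N:wait,E:car1-GO,S:wait,W:car2-GO | queues: N=0 E=4 S=0 W=0
Step 4 [EW]: N:wait,E:car3-GO,S:wait,W:empty | queues: N=0 E=3 S=0 W=0
Step 5 [EW]: N:wait,E:car4-GO,S:wait,W:empty | queues: N=0 E=2 S=0 W=0
Cars crossed by step 5: 6

Answer: 6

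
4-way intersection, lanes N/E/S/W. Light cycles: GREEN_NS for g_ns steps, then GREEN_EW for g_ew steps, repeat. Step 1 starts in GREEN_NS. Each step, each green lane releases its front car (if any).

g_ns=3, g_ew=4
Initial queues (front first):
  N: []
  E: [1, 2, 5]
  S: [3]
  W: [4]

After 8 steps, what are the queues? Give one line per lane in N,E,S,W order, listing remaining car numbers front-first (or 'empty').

Step 1 [NS]: N:empty,E:wait,S:car3-GO,W:wait | queues: N=0 E=3 S=0 W=1
Step 2 [NS]: N:empty,E:wait,S:empty,W:wait | queues: N=0 E=3 S=0 W=1
Step 3 [NS]: N:empty,E:wait,S:empty,W:wait | queues: N=0 E=3 S=0 W=1
Step 4 [EW]: N:wait,E:car1-GO,S:wait,W:car4-GO | queues: N=0 E=2 S=0 W=0
Step 5 [EW]: N:wait,E:car2-GO,S:wait,W:empty | queues: N=0 E=1 S=0 W=0
Step 6 [EW]: N:wait,E:car5-GO,S:wait,W:empty | queues: N=0 E=0 S=0 W=0

N: empty
E: empty
S: empty
W: empty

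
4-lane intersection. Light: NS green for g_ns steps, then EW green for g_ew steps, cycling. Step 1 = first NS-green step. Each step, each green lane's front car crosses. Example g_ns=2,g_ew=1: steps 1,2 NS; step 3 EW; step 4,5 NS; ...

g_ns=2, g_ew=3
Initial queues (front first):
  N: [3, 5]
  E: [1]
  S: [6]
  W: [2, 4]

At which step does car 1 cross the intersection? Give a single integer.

Step 1 [NS]: N:car3-GO,E:wait,S:car6-GO,W:wait | queues: N=1 E=1 S=0 W=2
Step 2 [NS]: N:car5-GO,E:wait,S:empty,W:wait | queues: N=0 E=1 S=0 W=2
Step 3 [EW]: N:wait,E:car1-GO,S:wait,W:car2-GO | queues: N=0 E=0 S=0 W=1
Step 4 [EW]: N:wait,E:empty,S:wait,W:car4-GO | queues: N=0 E=0 S=0 W=0
Car 1 crosses at step 3

3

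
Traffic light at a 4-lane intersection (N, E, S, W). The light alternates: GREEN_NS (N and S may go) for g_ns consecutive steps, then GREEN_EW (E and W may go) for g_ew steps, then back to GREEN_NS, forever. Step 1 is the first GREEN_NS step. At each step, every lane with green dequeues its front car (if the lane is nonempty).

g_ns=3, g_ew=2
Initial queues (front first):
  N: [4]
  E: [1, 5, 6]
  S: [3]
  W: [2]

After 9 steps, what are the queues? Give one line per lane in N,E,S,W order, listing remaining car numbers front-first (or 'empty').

Step 1 [NS]: N:car4-GO,E:wait,S:car3-GO,W:wait | queues: N=0 E=3 S=0 W=1
Step 2 [NS]: N:empty,E:wait,S:empty,W:wait | queues: N=0 E=3 S=0 W=1
Step 3 [NS]: N:empty,E:wait,S:empty,W:wait | queues: N=0 E=3 S=0 W=1
Step 4 [EW]: N:wait,E:car1-GO,S:wait,W:car2-GO | queues: N=0 E=2 S=0 W=0
Step 5 [EW]: N:wait,E:car5-GO,S:wait,W:empty | queues: N=0 E=1 S=0 W=0
Step 6 [NS]: N:empty,E:wait,S:empty,W:wait | queues: N=0 E=1 S=0 W=0
Step 7 [NS]: N:empty,E:wait,S:empty,W:wait | queues: N=0 E=1 S=0 W=0
Step 8 [NS]: N:empty,E:wait,S:empty,W:wait | queues: N=0 E=1 S=0 W=0
Step 9 [EW]: N:wait,E:car6-GO,S:wait,W:empty | queues: N=0 E=0 S=0 W=0

N: empty
E: empty
S: empty
W: empty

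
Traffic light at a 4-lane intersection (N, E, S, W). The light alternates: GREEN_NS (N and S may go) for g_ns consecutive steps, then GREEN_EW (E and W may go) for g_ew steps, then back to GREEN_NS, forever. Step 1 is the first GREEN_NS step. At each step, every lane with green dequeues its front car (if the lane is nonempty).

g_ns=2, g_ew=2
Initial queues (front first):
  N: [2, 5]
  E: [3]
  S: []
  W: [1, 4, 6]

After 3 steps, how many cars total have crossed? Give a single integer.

Answer: 4

Derivation:
Step 1 [NS]: N:car2-GO,E:wait,S:empty,W:wait | queues: N=1 E=1 S=0 W=3
Step 2 [NS]: N:car5-GO,E:wait,S:empty,W:wait | queues: N=0 E=1 S=0 W=3
Step 3 [EW]: N:wait,E:car3-GO,S:wait,W:car1-GO | queues: N=0 E=0 S=0 W=2
Cars crossed by step 3: 4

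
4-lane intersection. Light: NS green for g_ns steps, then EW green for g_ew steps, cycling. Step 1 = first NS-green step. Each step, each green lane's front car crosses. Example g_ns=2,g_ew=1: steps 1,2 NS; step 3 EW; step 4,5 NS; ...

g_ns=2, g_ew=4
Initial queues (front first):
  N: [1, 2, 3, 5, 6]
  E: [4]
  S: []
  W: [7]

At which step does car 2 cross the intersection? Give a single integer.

Step 1 [NS]: N:car1-GO,E:wait,S:empty,W:wait | queues: N=4 E=1 S=0 W=1
Step 2 [NS]: N:car2-GO,E:wait,S:empty,W:wait | queues: N=3 E=1 S=0 W=1
Step 3 [EW]: N:wait,E:car4-GO,S:wait,W:car7-GO | queues: N=3 E=0 S=0 W=0
Step 4 [EW]: N:wait,E:empty,S:wait,W:empty | queues: N=3 E=0 S=0 W=0
Step 5 [EW]: N:wait,E:empty,S:wait,W:empty | queues: N=3 E=0 S=0 W=0
Step 6 [EW]: N:wait,E:empty,S:wait,W:empty | queues: N=3 E=0 S=0 W=0
Step 7 [NS]: N:car3-GO,E:wait,S:empty,W:wait | queues: N=2 E=0 S=0 W=0
Step 8 [NS]: N:car5-GO,E:wait,S:empty,W:wait | queues: N=1 E=0 S=0 W=0
Step 9 [EW]: N:wait,E:empty,S:wait,W:empty | queues: N=1 E=0 S=0 W=0
Step 10 [EW]: N:wait,E:empty,S:wait,W:empty | queues: N=1 E=0 S=0 W=0
Step 11 [EW]: N:wait,E:empty,S:wait,W:empty | queues: N=1 E=0 S=0 W=0
Step 12 [EW]: N:wait,E:empty,S:wait,W:empty | queues: N=1 E=0 S=0 W=0
Step 13 [NS]: N:car6-GO,E:wait,S:empty,W:wait | queues: N=0 E=0 S=0 W=0
Car 2 crosses at step 2

2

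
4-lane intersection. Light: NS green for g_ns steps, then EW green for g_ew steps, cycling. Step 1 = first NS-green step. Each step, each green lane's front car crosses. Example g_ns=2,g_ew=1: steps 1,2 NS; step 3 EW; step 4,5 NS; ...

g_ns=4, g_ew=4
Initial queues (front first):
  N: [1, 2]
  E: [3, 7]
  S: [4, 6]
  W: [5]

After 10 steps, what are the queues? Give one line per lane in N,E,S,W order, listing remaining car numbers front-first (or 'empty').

Step 1 [NS]: N:car1-GO,E:wait,S:car4-GO,W:wait | queues: N=1 E=2 S=1 W=1
Step 2 [NS]: N:car2-GO,E:wait,S:car6-GO,W:wait | queues: N=0 E=2 S=0 W=1
Step 3 [NS]: N:empty,E:wait,S:empty,W:wait | queues: N=0 E=2 S=0 W=1
Step 4 [NS]: N:empty,E:wait,S:empty,W:wait | queues: N=0 E=2 S=0 W=1
Step 5 [EW]: N:wait,E:car3-GO,S:wait,W:car5-GO | queues: N=0 E=1 S=0 W=0
Step 6 [EW]: N:wait,E:car7-GO,S:wait,W:empty | queues: N=0 E=0 S=0 W=0

N: empty
E: empty
S: empty
W: empty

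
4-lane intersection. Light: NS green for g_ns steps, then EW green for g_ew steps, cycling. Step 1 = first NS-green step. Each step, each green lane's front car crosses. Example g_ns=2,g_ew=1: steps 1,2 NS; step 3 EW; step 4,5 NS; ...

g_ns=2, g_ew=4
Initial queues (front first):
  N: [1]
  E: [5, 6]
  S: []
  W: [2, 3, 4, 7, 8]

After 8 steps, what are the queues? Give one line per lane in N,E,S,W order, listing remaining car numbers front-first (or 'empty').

Step 1 [NS]: N:car1-GO,E:wait,S:empty,W:wait | queues: N=0 E=2 S=0 W=5
Step 2 [NS]: N:empty,E:wait,S:empty,W:wait | queues: N=0 E=2 S=0 W=5
Step 3 [EW]: N:wait,E:car5-GO,S:wait,W:car2-GO | queues: N=0 E=1 S=0 W=4
Step 4 [EW]: N:wait,E:car6-GO,S:wait,W:car3-GO | queues: N=0 E=0 S=0 W=3
Step 5 [EW]: N:wait,E:empty,S:wait,W:car4-GO | queues: N=0 E=0 S=0 W=2
Step 6 [EW]: N:wait,E:empty,S:wait,W:car7-GO | queues: N=0 E=0 S=0 W=1
Step 7 [NS]: N:empty,E:wait,S:empty,W:wait | queues: N=0 E=0 S=0 W=1
Step 8 [NS]: N:empty,E:wait,S:empty,W:wait | queues: N=0 E=0 S=0 W=1

N: empty
E: empty
S: empty
W: 8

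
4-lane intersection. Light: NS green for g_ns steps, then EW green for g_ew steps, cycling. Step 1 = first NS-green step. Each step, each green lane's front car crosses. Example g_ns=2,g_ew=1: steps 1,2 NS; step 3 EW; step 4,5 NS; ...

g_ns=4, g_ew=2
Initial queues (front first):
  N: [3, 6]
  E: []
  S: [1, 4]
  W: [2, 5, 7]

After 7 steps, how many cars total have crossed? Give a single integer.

Answer: 6

Derivation:
Step 1 [NS]: N:car3-GO,E:wait,S:car1-GO,W:wait | queues: N=1 E=0 S=1 W=3
Step 2 [NS]: N:car6-GO,E:wait,S:car4-GO,W:wait | queues: N=0 E=0 S=0 W=3
Step 3 [NS]: N:empty,E:wait,S:empty,W:wait | queues: N=0 E=0 S=0 W=3
Step 4 [NS]: N:empty,E:wait,S:empty,W:wait | queues: N=0 E=0 S=0 W=3
Step 5 [EW]: N:wait,E:empty,S:wait,W:car2-GO | queues: N=0 E=0 S=0 W=2
Step 6 [EW]: N:wait,E:empty,S:wait,W:car5-GO | queues: N=0 E=0 S=0 W=1
Step 7 [NS]: N:empty,E:wait,S:empty,W:wait | queues: N=0 E=0 S=0 W=1
Cars crossed by step 7: 6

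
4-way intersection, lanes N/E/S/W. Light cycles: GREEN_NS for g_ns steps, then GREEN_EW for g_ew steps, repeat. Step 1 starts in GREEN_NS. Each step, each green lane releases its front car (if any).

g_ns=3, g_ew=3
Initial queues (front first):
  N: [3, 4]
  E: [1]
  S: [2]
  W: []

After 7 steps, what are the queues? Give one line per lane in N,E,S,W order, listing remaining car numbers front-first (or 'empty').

Step 1 [NS]: N:car3-GO,E:wait,S:car2-GO,W:wait | queues: N=1 E=1 S=0 W=0
Step 2 [NS]: N:car4-GO,E:wait,S:empty,W:wait | queues: N=0 E=1 S=0 W=0
Step 3 [NS]: N:empty,E:wait,S:empty,W:wait | queues: N=0 E=1 S=0 W=0
Step 4 [EW]: N:wait,E:car1-GO,S:wait,W:empty | queues: N=0 E=0 S=0 W=0

N: empty
E: empty
S: empty
W: empty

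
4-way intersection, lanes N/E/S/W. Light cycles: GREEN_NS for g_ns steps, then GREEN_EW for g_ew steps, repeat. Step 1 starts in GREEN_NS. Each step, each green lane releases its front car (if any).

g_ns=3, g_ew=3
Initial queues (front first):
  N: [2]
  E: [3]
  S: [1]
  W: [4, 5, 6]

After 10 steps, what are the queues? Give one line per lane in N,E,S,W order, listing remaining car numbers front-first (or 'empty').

Step 1 [NS]: N:car2-GO,E:wait,S:car1-GO,W:wait | queues: N=0 E=1 S=0 W=3
Step 2 [NS]: N:empty,E:wait,S:empty,W:wait | queues: N=0 E=1 S=0 W=3
Step 3 [NS]: N:empty,E:wait,S:empty,W:wait | queues: N=0 E=1 S=0 W=3
Step 4 [EW]: N:wait,E:car3-GO,S:wait,W:car4-GO | queues: N=0 E=0 S=0 W=2
Step 5 [EW]: N:wait,E:empty,S:wait,W:car5-GO | queues: N=0 E=0 S=0 W=1
Step 6 [EW]: N:wait,E:empty,S:wait,W:car6-GO | queues: N=0 E=0 S=0 W=0

N: empty
E: empty
S: empty
W: empty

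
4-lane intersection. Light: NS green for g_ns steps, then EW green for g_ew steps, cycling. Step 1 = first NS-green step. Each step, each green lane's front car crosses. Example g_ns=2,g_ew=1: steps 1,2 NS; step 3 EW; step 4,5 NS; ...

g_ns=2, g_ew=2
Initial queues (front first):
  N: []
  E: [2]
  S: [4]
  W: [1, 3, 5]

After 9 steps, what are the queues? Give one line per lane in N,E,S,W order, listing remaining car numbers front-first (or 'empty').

Step 1 [NS]: N:empty,E:wait,S:car4-GO,W:wait | queues: N=0 E=1 S=0 W=3
Step 2 [NS]: N:empty,E:wait,S:empty,W:wait | queues: N=0 E=1 S=0 W=3
Step 3 [EW]: N:wait,E:car2-GO,S:wait,W:car1-GO | queues: N=0 E=0 S=0 W=2
Step 4 [EW]: N:wait,E:empty,S:wait,W:car3-GO | queues: N=0 E=0 S=0 W=1
Step 5 [NS]: N:empty,E:wait,S:empty,W:wait | queues: N=0 E=0 S=0 W=1
Step 6 [NS]: N:empty,E:wait,S:empty,W:wait | queues: N=0 E=0 S=0 W=1
Step 7 [EW]: N:wait,E:empty,S:wait,W:car5-GO | queues: N=0 E=0 S=0 W=0

N: empty
E: empty
S: empty
W: empty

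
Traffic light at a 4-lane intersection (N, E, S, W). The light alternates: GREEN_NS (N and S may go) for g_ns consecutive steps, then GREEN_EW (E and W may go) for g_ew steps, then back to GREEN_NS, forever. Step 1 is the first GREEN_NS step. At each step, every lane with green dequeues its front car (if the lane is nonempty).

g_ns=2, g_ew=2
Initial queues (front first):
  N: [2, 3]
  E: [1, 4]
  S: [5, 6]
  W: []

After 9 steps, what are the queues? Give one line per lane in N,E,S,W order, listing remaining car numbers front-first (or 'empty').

Step 1 [NS]: N:car2-GO,E:wait,S:car5-GO,W:wait | queues: N=1 E=2 S=1 W=0
Step 2 [NS]: N:car3-GO,E:wait,S:car6-GO,W:wait | queues: N=0 E=2 S=0 W=0
Step 3 [EW]: N:wait,E:car1-GO,S:wait,W:empty | queues: N=0 E=1 S=0 W=0
Step 4 [EW]: N:wait,E:car4-GO,S:wait,W:empty | queues: N=0 E=0 S=0 W=0

N: empty
E: empty
S: empty
W: empty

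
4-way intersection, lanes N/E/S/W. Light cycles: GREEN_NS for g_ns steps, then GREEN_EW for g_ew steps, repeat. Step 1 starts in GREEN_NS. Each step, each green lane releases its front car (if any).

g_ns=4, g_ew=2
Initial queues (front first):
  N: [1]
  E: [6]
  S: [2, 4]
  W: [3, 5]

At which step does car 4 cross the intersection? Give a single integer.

Step 1 [NS]: N:car1-GO,E:wait,S:car2-GO,W:wait | queues: N=0 E=1 S=1 W=2
Step 2 [NS]: N:empty,E:wait,S:car4-GO,W:wait | queues: N=0 E=1 S=0 W=2
Step 3 [NS]: N:empty,E:wait,S:empty,W:wait | queues: N=0 E=1 S=0 W=2
Step 4 [NS]: N:empty,E:wait,S:empty,W:wait | queues: N=0 E=1 S=0 W=2
Step 5 [EW]: N:wait,E:car6-GO,S:wait,W:car3-GO | queues: N=0 E=0 S=0 W=1
Step 6 [EW]: N:wait,E:empty,S:wait,W:car5-GO | queues: N=0 E=0 S=0 W=0
Car 4 crosses at step 2

2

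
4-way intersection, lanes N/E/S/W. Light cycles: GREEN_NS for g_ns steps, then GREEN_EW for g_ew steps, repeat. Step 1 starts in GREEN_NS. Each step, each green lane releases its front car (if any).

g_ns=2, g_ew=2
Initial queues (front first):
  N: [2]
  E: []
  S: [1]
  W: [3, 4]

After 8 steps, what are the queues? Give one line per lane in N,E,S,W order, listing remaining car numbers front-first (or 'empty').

Step 1 [NS]: N:car2-GO,E:wait,S:car1-GO,W:wait | queues: N=0 E=0 S=0 W=2
Step 2 [NS]: N:empty,E:wait,S:empty,W:wait | queues: N=0 E=0 S=0 W=2
Step 3 [EW]: N:wait,E:empty,S:wait,W:car3-GO | queues: N=0 E=0 S=0 W=1
Step 4 [EW]: N:wait,E:empty,S:wait,W:car4-GO | queues: N=0 E=0 S=0 W=0

N: empty
E: empty
S: empty
W: empty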